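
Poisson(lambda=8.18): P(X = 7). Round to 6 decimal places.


P = e^(-lam) * lam^k / k!
e^(-8.18) ≈ 0.0002802019
lam^k = 8.18^7 ≈ 2450603.930288
k! = 7! = 5040
P = 0.0002802019 * 2450603.930288 / 5040 ≈ 0.136243

0.136243


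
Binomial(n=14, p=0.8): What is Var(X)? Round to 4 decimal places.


Var = n*p*(1-p) = 14 * 0.8 * 0.2 = 2.24

2.2400


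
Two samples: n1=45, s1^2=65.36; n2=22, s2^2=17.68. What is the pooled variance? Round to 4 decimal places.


sp^2 = ((n1-1)*s1^2 + (n2-1)*s2^2)/(n1+n2-2)
(n1-1)*s1^2 = 44 * 65.36 = 2875.84
(n2-1)*s2^2 = 21 * 17.68 = 371.28
numerator = 2875.84 + 371.28 = 3247.12
n1+n2-2 = 65
sp^2 = 3247.12 / 65 = 81178/1625 ≈ 49.955692

49.9557


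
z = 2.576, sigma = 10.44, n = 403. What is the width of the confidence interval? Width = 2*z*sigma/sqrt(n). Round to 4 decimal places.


width = 2*z*sigma/sqrt(n)
2*z*sigma = 2 * 2.576 * 10.44 = 53.78688
sqrt(403) ≈ 20.074860
width = 53.78688 / 20.074860 ≈ 2.679315

2.6793


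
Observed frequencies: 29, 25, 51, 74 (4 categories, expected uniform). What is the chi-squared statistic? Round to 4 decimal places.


chi2 = sum((O-E)^2/E), E = total/4
total = 179, E = 179/4 = 44.75
(29 - 44.75)^2 / 44.75 = 248.0625 / 44.75 = 3969/716 ≈ 5.543296
(25 - 44.75)^2 / 44.75 = 390.0625 / 44.75 = 6241/716 ≈ 8.716480
(51 - 44.75)^2 / 44.75 = 39.0625 / 44.75 = 625/716 ≈ 0.872905
(74 - 44.75)^2 / 44.75 = 855.5625 / 44.75 = 13689/716 ≈ 19.118715
chi2 = 6131/179 ≈ 34.251397

34.2514


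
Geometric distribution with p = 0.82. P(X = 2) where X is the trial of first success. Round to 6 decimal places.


P = (1-p)^(k-1) * p
(1-p)^(k-1) = 0.18^1 = 0.18
P = 0.18 * 0.82 = 0.1476

0.147600


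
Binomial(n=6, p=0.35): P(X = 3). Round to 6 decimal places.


P = C(n,k) * p^k * (1-p)^(n-k)
C(6,3) = 20
p^k = 0.35^3 = 0.042875
(1-p)^(n-k) = 0.65^3 = 0.274625
P = 20 * 0.042875 * 0.274625 ≈ 0.235491

0.235491


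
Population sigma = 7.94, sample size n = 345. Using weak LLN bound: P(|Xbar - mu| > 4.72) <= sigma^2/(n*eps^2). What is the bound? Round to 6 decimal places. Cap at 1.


bound = min(1, sigma^2/(n*eps^2))
sigma^2 = 7.94^2 = 63.0436
n*eps^2 = 345 * 4.72^2 = 345 * 22.2784 = 7686.048
sigma^2/(n*eps^2) = 63.0436 / 7686.048 ≈ 0.00820234

0.008202


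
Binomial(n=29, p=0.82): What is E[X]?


E[X] = n*p = 29 * 0.82 = 23.78

23.78


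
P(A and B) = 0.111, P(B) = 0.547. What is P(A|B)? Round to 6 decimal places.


P(A|B) = P(A and B) / P(B) = 0.111 / 0.547 = 111/547 ≈ 0.20292505

0.202925


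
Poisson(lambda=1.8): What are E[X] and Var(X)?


E[X] = Var(X) = lambda = 1.8

1.8, 1.8


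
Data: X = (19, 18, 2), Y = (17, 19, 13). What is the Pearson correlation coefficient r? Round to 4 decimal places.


r = sum((xi-xbar)(yi-ybar)) / sqrt(sum((xi-xbar)^2) * sum((yi-ybar)^2))
n = 3, xbar = 39/3 = 13, ybar = 49/3 ≈ 16.333333
Sxy = sum((xi-xbar)(yi-ybar)) = 54
Sxx = sum((xi-xbar)^2) = 182
Syy = sum((yi-ybar)^2) = 56/3 ≈ 18.666667
sqrt(Sxx*Syy) ≈ 58.286648
r = Sxy / sqrt(Sxx*Syy) = 54 / 58.286648 ≈ 0.926456

0.9265


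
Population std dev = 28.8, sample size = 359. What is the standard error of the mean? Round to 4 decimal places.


SE = sigma / sqrt(n)
sqrt(359) ≈ 18.947295
SE = 28.8 / 18.947295 ≈ 1.520006

1.5200


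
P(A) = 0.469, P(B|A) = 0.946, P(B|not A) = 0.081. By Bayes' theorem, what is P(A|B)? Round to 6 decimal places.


P(A|B) = P(B|A)*P(A) / P(B), P(B) = P(B|A)*P(A) + P(B|not A)*P(not A)
P(B|A)*P(A) = 0.946 * 0.469 = 0.443674
P(B|not A)*P(not A) = 0.081 * 0.531 = 0.043011
P(B) = 0.443674 + 0.043011 = 0.486685
P(A|B) = 0.443674 / 0.486685 ≈ 0.91162456

0.911625


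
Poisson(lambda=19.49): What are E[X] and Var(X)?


E[X] = Var(X) = lambda = 19.49

19.49, 19.49


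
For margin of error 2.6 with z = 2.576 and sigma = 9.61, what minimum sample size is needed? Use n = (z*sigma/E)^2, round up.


z*sigma/E = 2.576 * 9.61 / 2.6 ≈ 9.521292
(z*sigma/E)^2 ≈ 90.655007
round up: n = 91

91


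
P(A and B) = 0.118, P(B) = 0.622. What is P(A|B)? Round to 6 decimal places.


P(A|B) = P(A and B) / P(B) = 0.118 / 0.622 = 59/311 ≈ 0.18971061

0.189711


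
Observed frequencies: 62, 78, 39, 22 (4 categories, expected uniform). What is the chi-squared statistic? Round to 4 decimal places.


chi2 = sum((O-E)^2/E), E = total/4
total = 201, E = 201/4 = 50.25
(62 - 50.25)^2 / 50.25 = 138.0625 / 50.25 = 2209/804 ≈ 2.747512
(78 - 50.25)^2 / 50.25 = 770.0625 / 50.25 = 4107/268 ≈ 15.324627
(39 - 50.25)^2 / 50.25 = 126.5625 / 50.25 = 675/268 ≈ 2.518657
(22 - 50.25)^2 / 50.25 = 798.0625 / 50.25 = 12769/804 ≈ 15.881841
chi2 = 7331/201 ≈ 36.472637

36.4726


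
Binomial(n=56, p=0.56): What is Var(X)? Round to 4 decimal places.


Var = n*p*(1-p) = 56 * 0.56 * 0.44 = 13.7984

13.7984


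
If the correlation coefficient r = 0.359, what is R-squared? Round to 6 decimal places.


R^2 = r^2 = (0.359)^2 = 0.128881

0.128881


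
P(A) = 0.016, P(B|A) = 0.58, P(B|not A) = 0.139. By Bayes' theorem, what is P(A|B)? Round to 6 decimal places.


P(A|B) = P(B|A)*P(A) / P(B), P(B) = P(B|A)*P(A) + P(B|not A)*P(not A)
P(B|A)*P(A) = 0.58 * 0.016 = 0.00928
P(B|not A)*P(not A) = 0.139 * 0.984 = 0.136776
P(B) = 0.00928 + 0.136776 = 0.146056
P(A|B) = 0.00928 / 0.146056 ≈ 0.06353727

0.063537


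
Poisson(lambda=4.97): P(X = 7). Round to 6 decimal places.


P = e^(-lam) * lam^k / k!
e^(-4.97) ≈ 0.006943148
lam^k = 4.97^7 ≈ 74902.225406
k! = 7! = 5040
P = 0.006943148 * 74902.225406 / 5040 ≈ 0.103186

0.103186


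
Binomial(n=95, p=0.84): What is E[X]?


E[X] = n*p = 95 * 0.84 = 79.8

79.8


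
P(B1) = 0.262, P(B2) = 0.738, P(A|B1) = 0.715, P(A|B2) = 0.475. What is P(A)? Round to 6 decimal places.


P(A) = P(A|B1)*P(B1) + P(A|B2)*P(B2)
P(A|B1)*P(B1) = 0.715 * 0.262 = 0.18733
P(A|B2)*P(B2) = 0.475 * 0.738 = 0.35055
P(A) = 0.18733 + 0.35055 = 0.53788

0.537880


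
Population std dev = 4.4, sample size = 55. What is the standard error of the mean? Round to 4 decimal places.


SE = sigma / sqrt(n)
sqrt(55) ≈ 7.416198
SE = 4.4 / 7.416198 ≈ 0.593296

0.5933


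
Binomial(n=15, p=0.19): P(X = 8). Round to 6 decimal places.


P = C(n,k) * p^k * (1-p)^(n-k)
C(15,8) = 6435
p^k = 0.19^8 ≈ 0.000001698356
(1-p)^(n-k) = 0.81^7 ≈ 0.2287679
P = 6435 * 0.000001698356 * 0.2287679 ≈ 0.002500

0.002500


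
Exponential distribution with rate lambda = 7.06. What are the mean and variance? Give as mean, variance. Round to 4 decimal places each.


mean = 1/lam, var = 1/lam^2
mean = 1 / 7.06 = 50/353 ≈ 0.141643
lam^2 = 7.06^2 = 49.8436
var = 1 / 49.8436 ≈ 0.020063

0.1416, 0.0201


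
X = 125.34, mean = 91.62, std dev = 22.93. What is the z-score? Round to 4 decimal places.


z = (X - mu) / sigma
X - mu = 125.34 - 91.62 = 33.72
z = 33.72 / 22.93 = 3372/2293 ≈ 1.470563

1.4706


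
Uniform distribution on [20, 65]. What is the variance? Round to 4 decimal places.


Var = (b-a)^2 / 12
(b-a)^2 = (65 - 20)^2 = 2025
Var = 2025/12 = 168.75

168.7500


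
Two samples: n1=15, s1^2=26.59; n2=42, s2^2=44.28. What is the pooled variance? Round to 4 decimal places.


sp^2 = ((n1-1)*s1^2 + (n2-1)*s2^2)/(n1+n2-2)
(n1-1)*s1^2 = 14 * 26.59 = 372.26
(n2-1)*s2^2 = 41 * 44.28 = 1815.48
numerator = 372.26 + 1815.48 = 2187.74
n1+n2-2 = 55
sp^2 = 2187.74 / 55 = 109387/2750 ≈ 39.777091

39.7771


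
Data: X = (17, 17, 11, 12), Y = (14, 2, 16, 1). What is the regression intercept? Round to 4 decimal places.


a = ybar - b*xbar, where b = sum((xi-xbar)(yi-ybar)) / sum((xi-xbar)^2)
n = 4, xbar = 57/4 = 14.25, ybar = 33/4 = 8.25
Sxy = sum((xi-xbar)(yi-ybar)) = -10.25
Sxx = sum((xi-xbar)^2) = 30.75
b = Sxy / Sxx = -1/3 ≈ -0.333333
a = 8.25 - (-0.333333) * 14.25 = 13

13.0000


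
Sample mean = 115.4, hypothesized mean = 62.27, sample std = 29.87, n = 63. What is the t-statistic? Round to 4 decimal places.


t = (xbar - mu0) / (s/sqrt(n))
xbar - mu0 = 115.4 - 62.27 = 53.13
sqrt(63) ≈ 7.93725393
s/sqrt(n) = 29.87 / 7.93725393 ≈ 3.76326627
t = 53.13 / 3.76326627 ≈ 14.118055

14.1181


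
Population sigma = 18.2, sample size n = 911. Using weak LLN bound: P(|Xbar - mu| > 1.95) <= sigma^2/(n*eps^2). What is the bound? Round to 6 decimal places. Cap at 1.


bound = min(1, sigma^2/(n*eps^2))
sigma^2 = 18.2^2 = 331.24
n*eps^2 = 911 * 1.95^2 = 911 * 3.8025 = 3464.0775
sigma^2/(n*eps^2) = 331.24 / 3464.0775 = 784/8199 ≈ 0.09562142

0.095621


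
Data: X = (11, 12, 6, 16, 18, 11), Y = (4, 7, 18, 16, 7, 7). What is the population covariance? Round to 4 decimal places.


Cov = (1/n)*sum((xi-xbar)(yi-ybar))
n = 6, xbar = 74/6 = 37/3 ≈ 12.333333, ybar = 59/6 ≈ 9.833333
sum((xi-xbar)(yi-ybar)) = -98/3 ≈ -32.666667
Cov = -32.666667 / 6 = -49/9 ≈ -5.444444

-5.4444


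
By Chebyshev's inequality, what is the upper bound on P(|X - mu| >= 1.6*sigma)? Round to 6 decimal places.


P <= 1/k^2
k^2 = 1.6^2 = 2.56
1/k^2 = 1 / 2.56 = 0.390625

0.390625


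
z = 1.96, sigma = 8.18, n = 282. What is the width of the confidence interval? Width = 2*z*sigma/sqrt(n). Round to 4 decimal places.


width = 2*z*sigma/sqrt(n)
2*z*sigma = 2 * 1.96 * 8.18 = 32.0656
sqrt(282) ≈ 16.792856
width = 32.0656 / 16.792856 ≈ 1.909479

1.9095


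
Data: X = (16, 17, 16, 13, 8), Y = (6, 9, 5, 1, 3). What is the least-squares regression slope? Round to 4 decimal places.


b = sum((xi-xbar)(yi-ybar)) / sum((xi-xbar)^2)
n = 5, xbar = 70/5 = 14, ybar = 24/5 = 4.8
Sxy = sum((xi-xbar)(yi-ybar)) = 30
Sxx = sum((xi-xbar)^2) = 54
b = Sxy / Sxx = 5/9 ≈ 0.555556

0.5556


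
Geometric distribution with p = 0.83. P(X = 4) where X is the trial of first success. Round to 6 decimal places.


P = (1-p)^(k-1) * p
(1-p)^(k-1) = 0.17^3 = 0.004913
P = 0.004913 * 0.83 = 0.00407779

0.004078


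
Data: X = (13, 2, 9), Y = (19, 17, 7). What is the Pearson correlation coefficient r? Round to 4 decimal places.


r = sum((xi-xbar)(yi-ybar)) / sqrt(sum((xi-xbar)^2) * sum((yi-ybar)^2))
n = 3, xbar = 24/3 = 8, ybar = 43/3 ≈ 14.333333
Sxy = sum((xi-xbar)(yi-ybar)) = 0
Sxx = sum((xi-xbar)^2) = 62
Syy = sum((yi-ybar)^2) = 248/3 ≈ 82.666667
sqrt(Sxx*Syy) ≈ 71.591433
r = Sxy / sqrt(Sxx*Syy) = 0 / 71.591433 ≈ 0.000000

0.0000


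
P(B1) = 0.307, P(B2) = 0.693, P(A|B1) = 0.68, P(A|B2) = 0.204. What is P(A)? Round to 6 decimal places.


P(A) = P(A|B1)*P(B1) + P(A|B2)*P(B2)
P(A|B1)*P(B1) = 0.68 * 0.307 = 0.20876
P(A|B2)*P(B2) = 0.204 * 0.693 = 0.141372
P(A) = 0.20876 + 0.141372 = 0.350132

0.350132


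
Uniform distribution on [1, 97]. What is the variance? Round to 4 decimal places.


Var = (b-a)^2 / 12
(b-a)^2 = (97 - 1)^2 = 9216
Var = 9216/12 = 768

768.0000


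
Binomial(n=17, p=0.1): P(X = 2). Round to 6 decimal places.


P = C(n,k) * p^k * (1-p)^(n-k)
C(17,2) = 136
p^k = 0.1^2 = 0.01
(1-p)^(n-k) = 0.9^15 ≈ 0.2058911
P = 136 * 0.01 * 0.2058911 ≈ 0.280012

0.280012


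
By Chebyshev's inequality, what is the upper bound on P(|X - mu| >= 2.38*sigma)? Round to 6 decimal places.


P <= 1/k^2
k^2 = 2.38^2 = 5.6644
1/k^2 = 1 / 5.6644 ≈ 0.17654120

0.176541


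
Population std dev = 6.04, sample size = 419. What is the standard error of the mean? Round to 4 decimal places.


SE = sigma / sqrt(n)
sqrt(419) ≈ 20.469489
SE = 6.04 / 20.469489 ≈ 0.295073

0.2951


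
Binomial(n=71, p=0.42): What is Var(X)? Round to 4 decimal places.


Var = n*p*(1-p) = 71 * 0.42 * 0.58 = 17.2956

17.2956


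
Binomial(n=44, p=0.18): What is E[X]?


E[X] = n*p = 44 * 0.18 = 7.92

7.92


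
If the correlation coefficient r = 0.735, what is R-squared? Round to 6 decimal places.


R^2 = r^2 = (0.735)^2 = 0.540225

0.540225


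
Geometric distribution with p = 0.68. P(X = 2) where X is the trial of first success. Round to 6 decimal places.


P = (1-p)^(k-1) * p
(1-p)^(k-1) = 0.32^1 = 0.32
P = 0.32 * 0.68 = 0.2176

0.217600


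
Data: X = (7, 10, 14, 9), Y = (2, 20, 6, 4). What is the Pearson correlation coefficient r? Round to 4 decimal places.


r = sum((xi-xbar)(yi-ybar)) / sqrt(sum((xi-xbar)^2) * sum((yi-ybar)^2))
n = 4, xbar = 40/4 = 10, ybar = 32/4 = 8
Sxy = sum((xi-xbar)(yi-ybar)) = 14
Sxx = sum((xi-xbar)^2) = 26
Syy = sum((yi-ybar)^2) = 200
sqrt(Sxx*Syy) ≈ 72.111026
r = Sxy / sqrt(Sxx*Syy) = 14 / 72.111026 ≈ 0.194145

0.1941


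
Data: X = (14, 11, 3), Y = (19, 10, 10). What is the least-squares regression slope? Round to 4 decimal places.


b = sum((xi-xbar)(yi-ybar)) / sum((xi-xbar)^2)
n = 3, xbar = 28/3 ≈ 9.333333, ybar = 39/3 = 13
Sxy = sum((xi-xbar)(yi-ybar)) = 42
Sxx = sum((xi-xbar)^2) = 194/3 ≈ 64.666667
b = Sxy / Sxx = 63/97 ≈ 0.649485

0.6495


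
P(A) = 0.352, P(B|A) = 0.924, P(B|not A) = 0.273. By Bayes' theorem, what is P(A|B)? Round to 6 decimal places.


P(A|B) = P(B|A)*P(A) / P(B), P(B) = P(B|A)*P(A) + P(B|not A)*P(not A)
P(B|A)*P(A) = 0.924 * 0.352 = 0.325248
P(B|not A)*P(not A) = 0.273 * 0.648 = 0.176904
P(B) = 0.325248 + 0.176904 = 0.502152
P(A|B) = 0.325248 / 0.502152 = 1936/2989 ≈ 0.64770826

0.647708


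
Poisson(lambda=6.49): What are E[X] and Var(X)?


E[X] = Var(X) = lambda = 6.49

6.49, 6.49


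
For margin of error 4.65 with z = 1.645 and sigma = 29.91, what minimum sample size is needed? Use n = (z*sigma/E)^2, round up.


z*sigma/E = 1.645 * 29.91 / 4.65 ≈ 10.581065
(z*sigma/E)^2 ≈ 111.958926
round up: n = 112

112


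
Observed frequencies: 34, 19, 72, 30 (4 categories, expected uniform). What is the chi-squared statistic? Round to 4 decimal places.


chi2 = sum((O-E)^2/E), E = total/4
total = 155, E = 155/4 = 38.75
(34 - 38.75)^2 / 38.75 = 22.5625 / 38.75 = 361/620 ≈ 0.582258
(19 - 38.75)^2 / 38.75 = 390.0625 / 38.75 = 6241/620 ≈ 10.066129
(72 - 38.75)^2 / 38.75 = 1105.5625 / 38.75 = 17689/620 ≈ 28.530645
(30 - 38.75)^2 / 38.75 = 76.5625 / 38.75 = 245/124 ≈ 1.975806
chi2 = 6379/155 ≈ 41.154839

41.1548


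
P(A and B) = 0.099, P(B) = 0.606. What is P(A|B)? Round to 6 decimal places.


P(A|B) = P(A and B) / P(B) = 0.099 / 0.606 = 33/202 ≈ 0.16336634

0.163366


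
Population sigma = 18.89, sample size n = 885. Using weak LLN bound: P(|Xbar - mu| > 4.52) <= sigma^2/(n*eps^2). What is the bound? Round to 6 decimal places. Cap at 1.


bound = min(1, sigma^2/(n*eps^2))
sigma^2 = 18.89^2 = 356.8321
n*eps^2 = 885 * 4.52^2 = 885 * 20.4304 = 18080.904
sigma^2/(n*eps^2) = 356.8321 / 18080.904 ≈ 0.01973530

0.019735


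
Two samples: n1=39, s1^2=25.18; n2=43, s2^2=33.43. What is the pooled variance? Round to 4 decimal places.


sp^2 = ((n1-1)*s1^2 + (n2-1)*s2^2)/(n1+n2-2)
(n1-1)*s1^2 = 38 * 25.18 = 956.84
(n2-1)*s2^2 = 42 * 33.43 = 1404.06
numerator = 956.84 + 1404.06 = 2360.9
n1+n2-2 = 80
sp^2 = 2360.9 / 80 = 29.51125

29.5113


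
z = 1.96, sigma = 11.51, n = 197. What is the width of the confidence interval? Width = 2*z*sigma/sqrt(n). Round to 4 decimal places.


width = 2*z*sigma/sqrt(n)
2*z*sigma = 2 * 1.96 * 11.51 = 45.1192
sqrt(197) ≈ 14.035669
width = 45.1192 / 14.035669 ≈ 3.214610

3.2146


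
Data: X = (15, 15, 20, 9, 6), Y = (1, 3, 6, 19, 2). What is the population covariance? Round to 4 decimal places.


Cov = (1/n)*sum((xi-xbar)(yi-ybar))
n = 5, xbar = 65/5 = 13, ybar = 31/5 = 6.2
sum((xi-xbar)(yi-ybar)) = -40
Cov = -40 / 5 = -8

-8.0000


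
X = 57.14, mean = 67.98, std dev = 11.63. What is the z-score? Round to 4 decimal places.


z = (X - mu) / sigma
X - mu = 57.14 - 67.98 = -10.84
z = -10.84 / 11.63 = -1084/1163 ≈ -0.932072

-0.9321


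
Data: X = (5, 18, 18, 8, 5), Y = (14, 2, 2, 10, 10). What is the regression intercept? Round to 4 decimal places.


a = ybar - b*xbar, where b = sum((xi-xbar)(yi-ybar)) / sum((xi-xbar)^2)
n = 5, xbar = 54/5 = 10.8, ybar = 38/5 = 7.6
Sxy = sum((xi-xbar)(yi-ybar)) = -138.4
Sxx = sum((xi-xbar)^2) = 178.8
b = Sxy / Sxx = -346/447 ≈ -0.774049
a = 7.6 - (-0.774049) * 10.8 = 2378/149 ≈ 15.959732

15.9597


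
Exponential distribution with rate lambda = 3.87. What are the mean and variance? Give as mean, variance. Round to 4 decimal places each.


mean = 1/lam, var = 1/lam^2
mean = 1 / 3.87 = 100/387 ≈ 0.258398
lam^2 = 3.87^2 = 14.9769
var = 1 / 14.9769 ≈ 0.066769

0.2584, 0.0668


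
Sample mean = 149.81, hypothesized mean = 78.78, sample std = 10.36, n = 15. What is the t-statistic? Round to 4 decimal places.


t = (xbar - mu0) / (s/sqrt(n))
xbar - mu0 = 149.81 - 78.78 = 71.03
sqrt(15) ≈ 3.87298335
s/sqrt(n) = 10.36 / 3.87298335 ≈ 2.67494050
t = 71.03 / 2.67494050 ≈ 26.553862

26.5539


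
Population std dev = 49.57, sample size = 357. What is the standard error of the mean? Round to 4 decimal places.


SE = sigma / sqrt(n)
sqrt(357) ≈ 18.894444
SE = 49.57 / 18.894444 ≈ 2.623523

2.6235


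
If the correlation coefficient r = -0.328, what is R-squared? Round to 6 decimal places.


R^2 = r^2 = (-0.328)^2 = 0.107584

0.107584


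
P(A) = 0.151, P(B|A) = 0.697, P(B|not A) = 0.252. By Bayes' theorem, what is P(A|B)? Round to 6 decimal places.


P(A|B) = P(B|A)*P(A) / P(B), P(B) = P(B|A)*P(A) + P(B|not A)*P(not A)
P(B|A)*P(A) = 0.697 * 0.151 = 0.105247
P(B|not A)*P(not A) = 0.252 * 0.849 = 0.213948
P(B) = 0.105247 + 0.213948 = 0.319195
P(A|B) = 0.105247 / 0.319195 ≈ 0.32972634

0.329726


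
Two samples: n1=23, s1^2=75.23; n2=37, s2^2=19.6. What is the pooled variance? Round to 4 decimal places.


sp^2 = ((n1-1)*s1^2 + (n2-1)*s2^2)/(n1+n2-2)
(n1-1)*s1^2 = 22 * 75.23 = 1655.06
(n2-1)*s2^2 = 36 * 19.6 = 705.6
numerator = 1655.06 + 705.6 = 2360.66
n1+n2-2 = 58
sp^2 = 2360.66 / 58 = 118033/2900 ≈ 40.701034

40.7010


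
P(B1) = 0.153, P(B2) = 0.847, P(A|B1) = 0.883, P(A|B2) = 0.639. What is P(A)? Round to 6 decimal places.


P(A) = P(A|B1)*P(B1) + P(A|B2)*P(B2)
P(A|B1)*P(B1) = 0.883 * 0.153 = 0.135099
P(A|B2)*P(B2) = 0.639 * 0.847 = 0.541233
P(A) = 0.135099 + 0.541233 = 0.676332

0.676332


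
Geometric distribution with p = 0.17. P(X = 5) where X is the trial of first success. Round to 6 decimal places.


P = (1-p)^(k-1) * p
(1-p)^(k-1) = 0.83^4 ≈ 0.4745832
P = 0.4745832 * 0.17 ≈ 0.08067915

0.080679


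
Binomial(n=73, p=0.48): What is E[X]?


E[X] = n*p = 73 * 0.48 = 35.04

35.04


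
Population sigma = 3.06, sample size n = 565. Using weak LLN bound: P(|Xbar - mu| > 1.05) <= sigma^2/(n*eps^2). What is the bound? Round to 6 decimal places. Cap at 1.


bound = min(1, sigma^2/(n*eps^2))
sigma^2 = 3.06^2 = 9.3636
n*eps^2 = 565 * 1.05^2 = 565 * 1.1025 = 622.9125
sigma^2/(n*eps^2) = 9.3636 / 622.9125 ≈ 0.01503197

0.015032


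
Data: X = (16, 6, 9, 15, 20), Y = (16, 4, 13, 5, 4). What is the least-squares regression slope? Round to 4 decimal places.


b = sum((xi-xbar)(yi-ybar)) / sum((xi-xbar)^2)
n = 5, xbar = 66/5 = 13.2, ybar = 42/5 = 8.4
Sxy = sum((xi-xbar)(yi-ybar)) = -2.4
Sxx = sum((xi-xbar)^2) = 126.8
b = Sxy / Sxx = -6/317 ≈ -0.018927

-0.0189


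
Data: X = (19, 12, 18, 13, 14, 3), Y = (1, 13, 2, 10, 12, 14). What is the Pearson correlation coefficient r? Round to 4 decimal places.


r = sum((xi-xbar)(yi-ybar)) / sqrt(sum((xi-xbar)^2) * sum((yi-ybar)^2))
n = 6, xbar = 79/6 ≈ 13.166667, ybar = 52/6 = 26/3 ≈ 8.666667
Sxy = sum((xi-xbar)(yi-ybar)) = -401/3 ≈ -133.666667
Sxx = sum((xi-xbar)^2) = 977/6 ≈ 162.833333
Syy = sum((yi-ybar)^2) = 490/3 ≈ 163.333333
sqrt(Sxx*Syy) ≈ 163.083142
r = Sxy / sqrt(Sxx*Syy) = -133.666667 / 163.083142 ≈ -0.819623

-0.8196


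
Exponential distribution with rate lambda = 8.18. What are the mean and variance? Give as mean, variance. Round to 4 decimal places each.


mean = 1/lam, var = 1/lam^2
mean = 1 / 8.18 = 50/409 ≈ 0.122249
lam^2 = 8.18^2 = 66.9124
var = 1 / 66.9124 ≈ 0.014945

0.1222, 0.0149


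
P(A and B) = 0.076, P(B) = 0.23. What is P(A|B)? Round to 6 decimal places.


P(A|B) = P(A and B) / P(B) = 0.076 / 0.23 = 38/115 ≈ 0.33043478

0.330435


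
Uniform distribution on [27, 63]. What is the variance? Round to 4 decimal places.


Var = (b-a)^2 / 12
(b-a)^2 = (63 - 27)^2 = 1296
Var = 1296/12 = 108

108.0000


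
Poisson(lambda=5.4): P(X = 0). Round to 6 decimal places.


P = e^(-lam) * lam^k / k!
e^(-5.4) ≈ 0.004516581
lam^k = 5.4^0 = 1
k! = 0! = 1
P = 0.004516581 * 1 / 1 ≈ 0.004517

0.004517


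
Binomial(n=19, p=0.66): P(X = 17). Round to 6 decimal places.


P = C(n,k) * p^k * (1-p)^(n-k)
C(19,17) = 171
p^k = 0.66^17 ≈ 0.0008555530
(1-p)^(n-k) = 0.34^2 = 0.1156
P = 171 * 0.0008555530 * 0.1156 ≈ 0.016912

0.016912


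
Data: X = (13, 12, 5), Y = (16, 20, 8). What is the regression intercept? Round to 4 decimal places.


a = ybar - b*xbar, where b = sum((xi-xbar)(yi-ybar)) / sum((xi-xbar)^2)
n = 3, xbar = 30/3 = 10, ybar = 44/3 ≈ 14.666667
Sxy = sum((xi-xbar)(yi-ybar)) = 48
Sxx = sum((xi-xbar)^2) = 38
b = Sxy / Sxx = 24/19 ≈ 1.263158
a = 14.666667 - 1.263158 * 10 = 116/57 ≈ 2.035088

2.0351


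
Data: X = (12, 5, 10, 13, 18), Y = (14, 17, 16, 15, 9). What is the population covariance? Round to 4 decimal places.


Cov = (1/n)*sum((xi-xbar)(yi-ybar))
n = 5, xbar = 58/5 = 11.6, ybar = 71/5 = 14.2
sum((xi-xbar)(yi-ybar)) = -53.6
Cov = -53.6 / 5 = -10.72

-10.7200


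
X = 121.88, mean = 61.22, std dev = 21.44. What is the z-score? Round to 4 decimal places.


z = (X - mu) / sigma
X - mu = 121.88 - 61.22 = 60.66
z = 60.66 / 21.44 = 3033/1072 ≈ 2.829291

2.8293


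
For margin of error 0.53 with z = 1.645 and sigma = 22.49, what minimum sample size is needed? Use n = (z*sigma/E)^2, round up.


z*sigma/E = 1.645 * 22.49 / 0.53 ≈ 69.803868
(z*sigma/E)^2 ≈ 4872.579977
round up: n = 4873

4873


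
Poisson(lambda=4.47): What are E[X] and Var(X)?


E[X] = Var(X) = lambda = 4.47

4.47, 4.47


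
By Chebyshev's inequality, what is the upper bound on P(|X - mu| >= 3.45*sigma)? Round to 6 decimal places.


P <= 1/k^2
k^2 = 3.45^2 = 11.9025
1/k^2 = 1 / 11.9025 = 400/4761 ≈ 0.08401596

0.084016


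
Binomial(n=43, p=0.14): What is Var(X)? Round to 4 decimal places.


Var = n*p*(1-p) = 43 * 0.14 * 0.86 = 5.1772

5.1772


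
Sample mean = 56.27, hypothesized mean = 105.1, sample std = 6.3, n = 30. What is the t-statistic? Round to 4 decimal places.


t = (xbar - mu0) / (s/sqrt(n))
xbar - mu0 = 56.27 - 105.1 = -48.83
sqrt(30) ≈ 5.47722558
s/sqrt(n) = 6.3 / 5.47722558 ≈ 1.15021737
t = -48.83 / 1.15021737 ≈ -42.452845

-42.4528


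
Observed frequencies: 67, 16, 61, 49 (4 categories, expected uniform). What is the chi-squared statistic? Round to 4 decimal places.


chi2 = sum((O-E)^2/E), E = total/4
total = 193, E = 193/4 = 48.25
(67 - 48.25)^2 / 48.25 = 351.5625 / 48.25 = 5625/772 ≈ 7.286269
(16 - 48.25)^2 / 48.25 = 1040.0625 / 48.25 = 16641/772 ≈ 21.555699
(61 - 48.25)^2 / 48.25 = 162.5625 / 48.25 = 2601/772 ≈ 3.369171
(49 - 48.25)^2 / 48.25 = 0.5625 / 48.25 = 9/772 ≈ 0.011658
chi2 = 6219/193 ≈ 32.222798

32.2228


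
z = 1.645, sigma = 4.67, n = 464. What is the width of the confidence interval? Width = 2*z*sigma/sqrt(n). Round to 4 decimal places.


width = 2*z*sigma/sqrt(n)
2*z*sigma = 2 * 1.645 * 4.67 = 15.3643
sqrt(464) ≈ 21.540659
width = 15.3643 / 21.540659 ≈ 0.713270

0.7133


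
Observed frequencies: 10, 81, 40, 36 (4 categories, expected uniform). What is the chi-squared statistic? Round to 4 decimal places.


chi2 = sum((O-E)^2/E), E = total/4
total = 167, E = 167/4 = 41.75
(10 - 41.75)^2 / 41.75 = 1008.0625 / 41.75 = 16129/668 ≈ 24.145210
(81 - 41.75)^2 / 41.75 = 1540.5625 / 41.75 = 24649/668 ≈ 36.899701
(40 - 41.75)^2 / 41.75 = 3.0625 / 41.75 = 49/668 ≈ 0.073353
(36 - 41.75)^2 / 41.75 = 33.0625 / 41.75 = 529/668 ≈ 0.791916
chi2 = 10339/167 ≈ 61.910180

61.9102


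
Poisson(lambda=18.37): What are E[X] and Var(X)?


E[X] = Var(X) = lambda = 18.37

18.37, 18.37


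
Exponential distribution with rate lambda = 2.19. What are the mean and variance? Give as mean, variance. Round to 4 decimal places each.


mean = 1/lam, var = 1/lam^2
mean = 1 / 2.19 = 100/219 ≈ 0.456621
lam^2 = 2.19^2 = 4.7961
var = 1 / 4.7961 ≈ 0.208503

0.4566, 0.2085


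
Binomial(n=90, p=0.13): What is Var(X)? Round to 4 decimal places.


Var = n*p*(1-p) = 90 * 0.13 * 0.87 = 10.179

10.1790


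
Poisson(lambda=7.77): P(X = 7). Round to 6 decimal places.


P = e^(-lam) * lam^k / k!
e^(-7.77) ≈ 0.0004222133
lam^k = 7.77^7 ≈ 1709807.160799
k! = 7! = 5040
P = 0.0004222133 * 1709807.160799 / 5040 ≈ 0.143235

0.143235


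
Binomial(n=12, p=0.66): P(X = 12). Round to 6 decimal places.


P = C(n,k) * p^k * (1-p)^(n-k)
C(12,12) = 1
p^k = 0.66^12 ≈ 0.006831675
(1-p)^(n-k) = 0.34^0 = 1
P = 1 * 0.006831675 * 1 ≈ 0.006832

0.006832


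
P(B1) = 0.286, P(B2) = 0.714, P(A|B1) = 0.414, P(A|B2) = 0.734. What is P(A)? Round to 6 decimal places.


P(A) = P(A|B1)*P(B1) + P(A|B2)*P(B2)
P(A|B1)*P(B1) = 0.414 * 0.286 = 0.118404
P(A|B2)*P(B2) = 0.734 * 0.714 = 0.524076
P(A) = 0.118404 + 0.524076 = 0.64248

0.642480


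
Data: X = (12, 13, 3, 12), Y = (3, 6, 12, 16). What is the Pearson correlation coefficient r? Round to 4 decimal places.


r = sum((xi-xbar)(yi-ybar)) / sqrt(sum((xi-xbar)^2) * sum((yi-ybar)^2))
n = 4, xbar = 40/4 = 10, ybar = 37/4 = 9.25
Sxy = sum((xi-xbar)(yi-ybar)) = -28
Sxx = sum((xi-xbar)^2) = 66
Syy = sum((yi-ybar)^2) = 102.75
sqrt(Sxx*Syy) ≈ 82.349863
r = Sxy / sqrt(Sxx*Syy) = -28 / 82.349863 ≈ -0.340013

-0.3400


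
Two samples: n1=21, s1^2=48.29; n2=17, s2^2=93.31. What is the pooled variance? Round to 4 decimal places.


sp^2 = ((n1-1)*s1^2 + (n2-1)*s2^2)/(n1+n2-2)
(n1-1)*s1^2 = 20 * 48.29 = 965.8
(n2-1)*s2^2 = 16 * 93.31 = 1492.96
numerator = 965.8 + 1492.96 = 2458.76
n1+n2-2 = 36
sp^2 = 2458.76 / 36 = 61469/900 ≈ 68.298889

68.2989


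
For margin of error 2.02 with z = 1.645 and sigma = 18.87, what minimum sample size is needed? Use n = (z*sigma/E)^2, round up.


z*sigma/E = 1.645 * 18.87 / 2.02 ≈ 15.366906
(z*sigma/E)^2 ≈ 236.141798
round up: n = 237

237


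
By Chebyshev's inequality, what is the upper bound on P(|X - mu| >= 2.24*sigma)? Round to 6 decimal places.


P <= 1/k^2
k^2 = 2.24^2 = 5.0176
1/k^2 = 1 / 5.0176 = 625/3136 ≈ 0.19929847

0.199298


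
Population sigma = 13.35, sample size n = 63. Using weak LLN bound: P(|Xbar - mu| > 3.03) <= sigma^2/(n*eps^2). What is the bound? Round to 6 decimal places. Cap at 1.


bound = min(1, sigma^2/(n*eps^2))
sigma^2 = 13.35^2 = 178.2225
n*eps^2 = 63 * 3.03^2 = 63 * 9.1809 = 578.3967
sigma^2/(n*eps^2) = 178.2225 / 578.3967 ≈ 0.30813194

0.308132


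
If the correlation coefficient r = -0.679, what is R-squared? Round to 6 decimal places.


R^2 = r^2 = (-0.679)^2 = 0.461041

0.461041


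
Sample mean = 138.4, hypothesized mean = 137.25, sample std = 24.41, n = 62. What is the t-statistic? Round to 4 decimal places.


t = (xbar - mu0) / (s/sqrt(n))
xbar - mu0 = 138.4 - 137.25 = 1.15
sqrt(62) ≈ 7.87400787
s/sqrt(n) = 24.41 / 7.87400787 ≈ 3.10007310
t = 1.15 / 3.10007310 ≈ 0.370959

0.3710


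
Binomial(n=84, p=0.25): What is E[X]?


E[X] = n*p = 84 * 0.25 = 21

21


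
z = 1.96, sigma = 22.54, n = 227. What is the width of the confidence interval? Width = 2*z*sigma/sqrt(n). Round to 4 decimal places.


width = 2*z*sigma/sqrt(n)
2*z*sigma = 2 * 1.96 * 22.54 = 88.3568
sqrt(227) ≈ 15.066519
width = 88.3568 / 15.066519 ≈ 5.864447

5.8644


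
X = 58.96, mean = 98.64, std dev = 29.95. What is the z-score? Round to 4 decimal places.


z = (X - mu) / sigma
X - mu = 58.96 - 98.64 = -39.68
z = -39.68 / 29.95 = -3968/2995 ≈ -1.324875

-1.3249


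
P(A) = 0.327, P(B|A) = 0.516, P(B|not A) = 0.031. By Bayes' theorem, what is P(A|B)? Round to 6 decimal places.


P(A|B) = P(B|A)*P(A) / P(B), P(B) = P(B|A)*P(A) + P(B|not A)*P(not A)
P(B|A)*P(A) = 0.516 * 0.327 = 0.168732
P(B|not A)*P(not A) = 0.031 * 0.673 = 0.020863
P(B) = 0.168732 + 0.020863 = 0.189595
P(A|B) = 0.168732 / 0.189595 ≈ 0.88996018

0.889960


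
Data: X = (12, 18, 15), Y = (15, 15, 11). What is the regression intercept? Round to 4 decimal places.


a = ybar - b*xbar, where b = sum((xi-xbar)(yi-ybar)) / sum((xi-xbar)^2)
n = 3, xbar = 45/3 = 15, ybar = 41/3 ≈ 13.666667
Sxy = sum((xi-xbar)(yi-ybar)) = 0
Sxx = sum((xi-xbar)^2) = 18
b = Sxy / Sxx = 0
a = 13.666667 - 0 * 15 = 41/3 ≈ 13.666667

13.6667


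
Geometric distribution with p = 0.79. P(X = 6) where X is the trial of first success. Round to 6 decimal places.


P = (1-p)^(k-1) * p
(1-p)^(k-1) = 0.21^5 = 0.0004084101
P = 0.0004084101 * 0.79 ≈ 0.0003226440

0.000323


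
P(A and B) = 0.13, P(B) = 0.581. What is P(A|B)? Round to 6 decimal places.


P(A|B) = P(A and B) / P(B) = 0.13 / 0.581 = 130/581 ≈ 0.22375215

0.223752


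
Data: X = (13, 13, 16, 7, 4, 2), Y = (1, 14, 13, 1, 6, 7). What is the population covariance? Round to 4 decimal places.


Cov = (1/n)*sum((xi-xbar)(yi-ybar))
n = 6, xbar = 55/6 ≈ 9.166667, ybar = 42/6 = 7
sum((xi-xbar)(yi-ybar)) = 63
Cov = 63 / 6 = 10.5

10.5000


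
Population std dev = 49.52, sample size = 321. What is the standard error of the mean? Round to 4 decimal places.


SE = sigma / sqrt(n)
sqrt(321) ≈ 17.916473
SE = 49.52 / 17.916473 ≈ 2.763937

2.7639


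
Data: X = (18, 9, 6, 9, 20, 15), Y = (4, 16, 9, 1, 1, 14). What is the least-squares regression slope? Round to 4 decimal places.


b = sum((xi-xbar)(yi-ybar)) / sum((xi-xbar)^2)
n = 6, xbar = 77/6 ≈ 12.833333, ybar = 45/6 = 7.5
Sxy = sum((xi-xbar)(yi-ybar)) = -68.5
Sxx = sum((xi-xbar)^2) = 953/6 ≈ 158.833333
b = Sxy / Sxx = -411/953 ≈ -0.431270

-0.4313


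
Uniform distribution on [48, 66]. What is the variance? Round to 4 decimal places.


Var = (b-a)^2 / 12
(b-a)^2 = (66 - 48)^2 = 324
Var = 324/12 = 27

27.0000


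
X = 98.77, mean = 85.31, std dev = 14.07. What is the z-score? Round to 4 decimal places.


z = (X - mu) / sigma
X - mu = 98.77 - 85.31 = 13.46
z = 13.46 / 14.07 = 1346/1407 ≈ 0.956645

0.9566


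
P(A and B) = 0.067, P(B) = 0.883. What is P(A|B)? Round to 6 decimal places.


P(A|B) = P(A and B) / P(B) = 0.067 / 0.883 = 67/883 ≈ 0.07587769

0.075878


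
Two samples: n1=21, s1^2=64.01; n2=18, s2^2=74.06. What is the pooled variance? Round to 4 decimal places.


sp^2 = ((n1-1)*s1^2 + (n2-1)*s2^2)/(n1+n2-2)
(n1-1)*s1^2 = 20 * 64.01 = 1280.2
(n2-1)*s2^2 = 17 * 74.06 = 1259.02
numerator = 1280.2 + 1259.02 = 2539.22
n1+n2-2 = 37
sp^2 = 2539.22 / 37 = 126961/1850 ≈ 68.627568

68.6276


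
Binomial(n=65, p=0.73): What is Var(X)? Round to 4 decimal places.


Var = n*p*(1-p) = 65 * 0.73 * 0.27 = 12.8115

12.8115


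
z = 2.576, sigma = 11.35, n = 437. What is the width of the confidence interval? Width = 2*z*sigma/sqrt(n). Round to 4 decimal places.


width = 2*z*sigma/sqrt(n)
2*z*sigma = 2 * 2.576 * 11.35 = 58.4752
sqrt(437) ≈ 20.904545
width = 58.4752 / 20.904545 ≈ 2.797248

2.7972


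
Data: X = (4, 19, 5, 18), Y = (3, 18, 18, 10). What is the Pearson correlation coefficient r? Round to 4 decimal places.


r = sum((xi-xbar)(yi-ybar)) / sqrt(sum((xi-xbar)^2) * sum((yi-ybar)^2))
n = 4, xbar = 46/4 = 11.5, ybar = 49/4 = 12.25
Sxy = sum((xi-xbar)(yi-ybar)) = 60.5
Sxx = sum((xi-xbar)^2) = 197
Syy = sum((yi-ybar)^2) = 156.75
sqrt(Sxx*Syy) ≈ 175.726350
r = Sxy / sqrt(Sxx*Syy) = 60.5 / 175.726350 ≈ 0.344285

0.3443


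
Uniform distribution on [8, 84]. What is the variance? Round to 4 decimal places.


Var = (b-a)^2 / 12
(b-a)^2 = (84 - 8)^2 = 5776
Var = 5776/12 ≈ 481.333333

481.3333


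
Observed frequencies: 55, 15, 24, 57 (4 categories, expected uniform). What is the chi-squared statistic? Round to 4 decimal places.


chi2 = sum((O-E)^2/E), E = total/4
total = 151, E = 151/4 = 37.75
(55 - 37.75)^2 / 37.75 = 297.5625 / 37.75 = 4761/604 ≈ 7.882450
(15 - 37.75)^2 / 37.75 = 517.5625 / 37.75 = 8281/604 ≈ 13.710265
(24 - 37.75)^2 / 37.75 = 189.0625 / 37.75 = 3025/604 ≈ 5.008278
(57 - 37.75)^2 / 37.75 = 370.5625 / 37.75 = 5929/604 ≈ 9.816225
chi2 = 5499/151 ≈ 36.417219

36.4172


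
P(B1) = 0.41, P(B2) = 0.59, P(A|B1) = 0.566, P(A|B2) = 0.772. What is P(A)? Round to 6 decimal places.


P(A) = P(A|B1)*P(B1) + P(A|B2)*P(B2)
P(A|B1)*P(B1) = 0.566 * 0.41 = 0.23206
P(A|B2)*P(B2) = 0.772 * 0.59 = 0.45548
P(A) = 0.23206 + 0.45548 = 0.68754

0.687540


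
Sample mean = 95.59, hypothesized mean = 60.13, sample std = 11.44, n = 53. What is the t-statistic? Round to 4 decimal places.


t = (xbar - mu0) / (s/sqrt(n))
xbar - mu0 = 95.59 - 60.13 = 35.46
sqrt(53) ≈ 7.28010989
s/sqrt(n) = 11.44 / 7.28010989 ≈ 1.57140485
t = 35.46 / 1.57140485 ≈ 22.565795

22.5658


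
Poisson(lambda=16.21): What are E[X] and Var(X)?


E[X] = Var(X) = lambda = 16.21

16.21, 16.21


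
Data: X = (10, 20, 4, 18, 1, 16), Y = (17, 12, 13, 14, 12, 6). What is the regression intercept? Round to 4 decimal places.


a = ybar - b*xbar, where b = sum((xi-xbar)(yi-ybar)) / sum((xi-xbar)^2)
n = 6, xbar = 69/6 = 11.5, ybar = 74/6 = 37/3 ≈ 12.333333
Sxy = sum((xi-xbar)(yi-ybar)) = -29
Sxx = sum((xi-xbar)^2) = 303.5
b = Sxy / Sxx = -58/607 ≈ -0.095552
a = 12.333333 - (-0.095552) * 11.5 = 24460/1821 ≈ 13.432180

13.4322


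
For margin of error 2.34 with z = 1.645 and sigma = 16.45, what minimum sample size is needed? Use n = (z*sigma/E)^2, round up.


z*sigma/E = 1.645 * 16.45 / 2.34 = 108241/9360 ≈ 11.564209
(z*sigma/E)^2 ≈ 133.730939
round up: n = 134

134


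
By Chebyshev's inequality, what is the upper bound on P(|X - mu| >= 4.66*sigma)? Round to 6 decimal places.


P <= 1/k^2
k^2 = 4.66^2 = 21.7156
1/k^2 = 1 / 21.7156 ≈ 0.04604984

0.046050


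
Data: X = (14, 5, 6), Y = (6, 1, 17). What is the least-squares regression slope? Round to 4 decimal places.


b = sum((xi-xbar)(yi-ybar)) / sum((xi-xbar)^2)
n = 3, xbar = 25/3 ≈ 8.333333, ybar = 24/3 = 8
Sxy = sum((xi-xbar)(yi-ybar)) = -9
Sxx = sum((xi-xbar)^2) = 146/3 ≈ 48.666667
b = Sxy / Sxx = -27/146 ≈ -0.184932

-0.1849


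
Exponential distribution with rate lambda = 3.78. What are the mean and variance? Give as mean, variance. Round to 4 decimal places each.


mean = 1/lam, var = 1/lam^2
mean = 1 / 3.78 = 50/189 ≈ 0.264550
lam^2 = 3.78^2 = 14.2884
var = 1 / 14.2884 ≈ 0.069987

0.2646, 0.0700


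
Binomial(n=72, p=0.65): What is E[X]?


E[X] = n*p = 72 * 0.65 = 46.8

46.8


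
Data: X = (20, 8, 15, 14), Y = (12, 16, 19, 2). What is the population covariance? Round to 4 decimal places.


Cov = (1/n)*sum((xi-xbar)(yi-ybar))
n = 4, xbar = 57/4 = 14.25, ybar = 49/4 = 12.25
sum((xi-xbar)(yi-ybar)) = -17.25
Cov = -17.25 / 4 = -4.3125

-4.3125


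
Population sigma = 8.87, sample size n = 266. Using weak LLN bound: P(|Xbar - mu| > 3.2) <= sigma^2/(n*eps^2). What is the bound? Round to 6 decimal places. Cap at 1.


bound = min(1, sigma^2/(n*eps^2))
sigma^2 = 8.87^2 = 78.6769
n*eps^2 = 266 * 3.2^2 = 266 * 10.24 = 2723.84
sigma^2/(n*eps^2) = 78.6769 / 2723.84 ≈ 0.02888455

0.028885


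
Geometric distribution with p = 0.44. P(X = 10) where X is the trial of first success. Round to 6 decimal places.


P = (1-p)^(k-1) * p
(1-p)^(k-1) = 0.56^9 ≈ 0.005416169
P = 0.005416169 * 0.44 ≈ 0.002383115

0.002383


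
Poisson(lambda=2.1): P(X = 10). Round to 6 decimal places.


P = e^(-lam) * lam^k / k!
e^(-2.1) ≈ 0.1224564
lam^k = 2.1^10 ≈ 1667.988098
k! = 10! = 3628800
P = 0.1224564 * 1667.988098 / 3628800 ≈ 0.000056

0.000056


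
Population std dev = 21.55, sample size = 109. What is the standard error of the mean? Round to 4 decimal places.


SE = sigma / sqrt(n)
sqrt(109) ≈ 10.440307
SE = 21.55 / 10.440307 ≈ 2.064116

2.0641


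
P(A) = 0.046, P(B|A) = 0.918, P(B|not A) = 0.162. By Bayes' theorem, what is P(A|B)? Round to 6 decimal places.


P(A|B) = P(B|A)*P(A) / P(B), P(B) = P(B|A)*P(A) + P(B|not A)*P(not A)
P(B|A)*P(A) = 0.918 * 0.046 = 0.042228
P(B|not A)*P(not A) = 0.162 * 0.954 = 0.154548
P(B) = 0.042228 + 0.154548 = 0.196776
P(A|B) = 0.042228 / 0.196776 = 391/1822 ≈ 0.21459934

0.214599


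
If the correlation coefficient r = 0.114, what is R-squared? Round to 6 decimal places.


R^2 = r^2 = (0.114)^2 = 0.012996

0.012996


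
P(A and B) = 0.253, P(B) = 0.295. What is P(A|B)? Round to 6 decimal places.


P(A|B) = P(A and B) / P(B) = 0.253 / 0.295 = 253/295 ≈ 0.85762712

0.857627


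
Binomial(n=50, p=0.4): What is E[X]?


E[X] = n*p = 50 * 0.4 = 20

20


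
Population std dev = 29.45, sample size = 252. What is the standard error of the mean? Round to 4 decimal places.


SE = sigma / sqrt(n)
sqrt(252) ≈ 15.874508
SE = 29.45 / 15.874508 ≈ 1.855176

1.8552


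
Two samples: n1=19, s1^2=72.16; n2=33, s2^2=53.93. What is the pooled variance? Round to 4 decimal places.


sp^2 = ((n1-1)*s1^2 + (n2-1)*s2^2)/(n1+n2-2)
(n1-1)*s1^2 = 18 * 72.16 = 1298.88
(n2-1)*s2^2 = 32 * 53.93 = 1725.76
numerator = 1298.88 + 1725.76 = 3024.64
n1+n2-2 = 50
sp^2 = 3024.64 / 50 = 60.4928

60.4928


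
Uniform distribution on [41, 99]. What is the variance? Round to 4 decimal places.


Var = (b-a)^2 / 12
(b-a)^2 = (99 - 41)^2 = 3364
Var = 3364/12 ≈ 280.333333

280.3333


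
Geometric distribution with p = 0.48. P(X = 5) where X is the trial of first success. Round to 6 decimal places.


P = (1-p)^(k-1) * p
(1-p)^(k-1) = 0.52^4 = 0.07311616
P = 0.07311616 * 0.48 ≈ 0.03509576

0.035096


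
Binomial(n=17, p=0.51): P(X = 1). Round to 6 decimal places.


P = C(n,k) * p^k * (1-p)^(n-k)
C(17,1) = 17
p^k = 0.51^1 = 0.51
(1-p)^(n-k) = 0.49^16 ≈ 0.00001104428
P = 17 * 0.51 * 0.00001104428 ≈ 0.000096

0.000096


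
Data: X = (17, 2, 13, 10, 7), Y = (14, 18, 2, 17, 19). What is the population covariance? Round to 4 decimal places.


Cov = (1/n)*sum((xi-xbar)(yi-ybar))
n = 5, xbar = 49/5 = 9.8, ybar = 70/5 = 14
sum((xi-xbar)(yi-ybar)) = -83
Cov = -83 / 5 = -16.6

-16.6000


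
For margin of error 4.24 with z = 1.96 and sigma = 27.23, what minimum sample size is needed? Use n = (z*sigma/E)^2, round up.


z*sigma/E = 1.96 * 27.23 / 4.24 ≈ 12.587453
(z*sigma/E)^2 ≈ 158.443969
round up: n = 159

159


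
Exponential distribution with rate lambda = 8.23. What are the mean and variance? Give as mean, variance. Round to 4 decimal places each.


mean = 1/lam, var = 1/lam^2
mean = 1 / 8.23 = 100/823 ≈ 0.121507
lam^2 = 8.23^2 = 67.7329
var = 1 / 67.7329 ≈ 0.014764

0.1215, 0.0148


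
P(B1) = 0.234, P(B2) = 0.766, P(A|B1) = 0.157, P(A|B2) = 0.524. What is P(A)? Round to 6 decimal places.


P(A) = P(A|B1)*P(B1) + P(A|B2)*P(B2)
P(A|B1)*P(B1) = 0.157 * 0.234 = 0.036738
P(A|B2)*P(B2) = 0.524 * 0.766 = 0.401384
P(A) = 0.036738 + 0.401384 = 0.438122

0.438122


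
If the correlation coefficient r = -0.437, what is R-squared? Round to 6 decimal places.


R^2 = r^2 = (-0.437)^2 = 0.190969

0.190969


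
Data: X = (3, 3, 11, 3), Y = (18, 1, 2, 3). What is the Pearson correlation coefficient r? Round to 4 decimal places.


r = sum((xi-xbar)(yi-ybar)) / sqrt(sum((xi-xbar)^2) * sum((yi-ybar)^2))
n = 4, xbar = 20/4 = 5, ybar = 24/4 = 6
Sxy = sum((xi-xbar)(yi-ybar)) = -32
Sxx = sum((xi-xbar)^2) = 48
Syy = sum((yi-ybar)^2) = 194
sqrt(Sxx*Syy) ≈ 96.498705
r = Sxy / sqrt(Sxx*Syy) = -32 / 96.498705 ≈ -0.331611

-0.3316


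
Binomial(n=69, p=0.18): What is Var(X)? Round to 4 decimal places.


Var = n*p*(1-p) = 69 * 0.18 * 0.82 = 10.1844

10.1844


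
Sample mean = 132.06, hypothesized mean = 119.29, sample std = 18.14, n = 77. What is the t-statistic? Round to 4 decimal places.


t = (xbar - mu0) / (s/sqrt(n))
xbar - mu0 = 132.06 - 119.29 = 12.77
sqrt(77) ≈ 8.77496439
s/sqrt(n) = 18.14 / 8.77496439 ≈ 2.06724486
t = 12.77 / 2.06724486 ≈ 6.177304

6.1773


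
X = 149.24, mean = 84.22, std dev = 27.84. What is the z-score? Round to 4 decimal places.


z = (X - mu) / sigma
X - mu = 149.24 - 84.22 = 65.02
z = 65.02 / 27.84 = 3251/1392 ≈ 2.335489

2.3355
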